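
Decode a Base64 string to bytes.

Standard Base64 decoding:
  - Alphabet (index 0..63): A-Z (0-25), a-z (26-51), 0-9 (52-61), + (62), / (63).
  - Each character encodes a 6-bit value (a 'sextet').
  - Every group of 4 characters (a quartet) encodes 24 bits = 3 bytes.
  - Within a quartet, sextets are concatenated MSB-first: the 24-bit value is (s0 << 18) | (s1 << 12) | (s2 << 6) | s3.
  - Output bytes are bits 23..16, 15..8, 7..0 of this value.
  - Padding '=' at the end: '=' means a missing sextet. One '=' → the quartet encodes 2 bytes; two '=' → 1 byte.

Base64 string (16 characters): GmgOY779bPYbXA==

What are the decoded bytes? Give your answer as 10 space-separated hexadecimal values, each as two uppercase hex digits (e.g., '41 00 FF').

After char 0 ('G'=6): chars_in_quartet=1 acc=0x6 bytes_emitted=0
After char 1 ('m'=38): chars_in_quartet=2 acc=0x1A6 bytes_emitted=0
After char 2 ('g'=32): chars_in_quartet=3 acc=0x69A0 bytes_emitted=0
After char 3 ('O'=14): chars_in_quartet=4 acc=0x1A680E -> emit 1A 68 0E, reset; bytes_emitted=3
After char 4 ('Y'=24): chars_in_quartet=1 acc=0x18 bytes_emitted=3
After char 5 ('7'=59): chars_in_quartet=2 acc=0x63B bytes_emitted=3
After char 6 ('7'=59): chars_in_quartet=3 acc=0x18EFB bytes_emitted=3
After char 7 ('9'=61): chars_in_quartet=4 acc=0x63BEFD -> emit 63 BE FD, reset; bytes_emitted=6
After char 8 ('b'=27): chars_in_quartet=1 acc=0x1B bytes_emitted=6
After char 9 ('P'=15): chars_in_quartet=2 acc=0x6CF bytes_emitted=6
After char 10 ('Y'=24): chars_in_quartet=3 acc=0x1B3D8 bytes_emitted=6
After char 11 ('b'=27): chars_in_quartet=4 acc=0x6CF61B -> emit 6C F6 1B, reset; bytes_emitted=9
After char 12 ('X'=23): chars_in_quartet=1 acc=0x17 bytes_emitted=9
After char 13 ('A'=0): chars_in_quartet=2 acc=0x5C0 bytes_emitted=9
Padding '==': partial quartet acc=0x5C0 -> emit 5C; bytes_emitted=10

Answer: 1A 68 0E 63 BE FD 6C F6 1B 5C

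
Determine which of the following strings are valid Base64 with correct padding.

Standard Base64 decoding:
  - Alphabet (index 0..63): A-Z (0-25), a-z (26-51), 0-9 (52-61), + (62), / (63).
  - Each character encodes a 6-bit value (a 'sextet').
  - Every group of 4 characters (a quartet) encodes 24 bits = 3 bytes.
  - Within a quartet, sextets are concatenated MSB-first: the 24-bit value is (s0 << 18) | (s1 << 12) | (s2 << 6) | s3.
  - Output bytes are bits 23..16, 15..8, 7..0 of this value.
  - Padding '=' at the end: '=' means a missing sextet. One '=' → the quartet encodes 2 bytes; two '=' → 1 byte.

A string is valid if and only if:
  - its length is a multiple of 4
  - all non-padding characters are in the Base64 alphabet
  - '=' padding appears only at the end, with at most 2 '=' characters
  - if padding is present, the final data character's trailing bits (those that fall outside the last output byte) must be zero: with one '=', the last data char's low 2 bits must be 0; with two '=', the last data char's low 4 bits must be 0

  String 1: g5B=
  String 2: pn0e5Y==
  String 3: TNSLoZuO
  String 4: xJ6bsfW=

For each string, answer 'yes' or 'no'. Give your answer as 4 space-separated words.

String 1: 'g5B=' → invalid (bad trailing bits)
String 2: 'pn0e5Y==' → invalid (bad trailing bits)
String 3: 'TNSLoZuO' → valid
String 4: 'xJ6bsfW=' → invalid (bad trailing bits)

Answer: no no yes no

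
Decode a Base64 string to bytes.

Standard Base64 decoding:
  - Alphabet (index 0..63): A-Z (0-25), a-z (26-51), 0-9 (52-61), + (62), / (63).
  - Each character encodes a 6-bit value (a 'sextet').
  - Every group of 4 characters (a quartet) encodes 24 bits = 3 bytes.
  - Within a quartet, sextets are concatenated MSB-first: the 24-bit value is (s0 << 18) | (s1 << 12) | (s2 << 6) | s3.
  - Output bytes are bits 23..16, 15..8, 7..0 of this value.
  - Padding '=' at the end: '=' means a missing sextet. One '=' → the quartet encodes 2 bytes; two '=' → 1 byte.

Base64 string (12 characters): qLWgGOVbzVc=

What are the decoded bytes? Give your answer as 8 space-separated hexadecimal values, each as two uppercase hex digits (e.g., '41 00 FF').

Answer: A8 B5 A0 18 E5 5B CD 57

Derivation:
After char 0 ('q'=42): chars_in_quartet=1 acc=0x2A bytes_emitted=0
After char 1 ('L'=11): chars_in_quartet=2 acc=0xA8B bytes_emitted=0
After char 2 ('W'=22): chars_in_quartet=3 acc=0x2A2D6 bytes_emitted=0
After char 3 ('g'=32): chars_in_quartet=4 acc=0xA8B5A0 -> emit A8 B5 A0, reset; bytes_emitted=3
After char 4 ('G'=6): chars_in_quartet=1 acc=0x6 bytes_emitted=3
After char 5 ('O'=14): chars_in_quartet=2 acc=0x18E bytes_emitted=3
After char 6 ('V'=21): chars_in_quartet=3 acc=0x6395 bytes_emitted=3
After char 7 ('b'=27): chars_in_quartet=4 acc=0x18E55B -> emit 18 E5 5B, reset; bytes_emitted=6
After char 8 ('z'=51): chars_in_quartet=1 acc=0x33 bytes_emitted=6
After char 9 ('V'=21): chars_in_quartet=2 acc=0xCD5 bytes_emitted=6
After char 10 ('c'=28): chars_in_quartet=3 acc=0x3355C bytes_emitted=6
Padding '=': partial quartet acc=0x3355C -> emit CD 57; bytes_emitted=8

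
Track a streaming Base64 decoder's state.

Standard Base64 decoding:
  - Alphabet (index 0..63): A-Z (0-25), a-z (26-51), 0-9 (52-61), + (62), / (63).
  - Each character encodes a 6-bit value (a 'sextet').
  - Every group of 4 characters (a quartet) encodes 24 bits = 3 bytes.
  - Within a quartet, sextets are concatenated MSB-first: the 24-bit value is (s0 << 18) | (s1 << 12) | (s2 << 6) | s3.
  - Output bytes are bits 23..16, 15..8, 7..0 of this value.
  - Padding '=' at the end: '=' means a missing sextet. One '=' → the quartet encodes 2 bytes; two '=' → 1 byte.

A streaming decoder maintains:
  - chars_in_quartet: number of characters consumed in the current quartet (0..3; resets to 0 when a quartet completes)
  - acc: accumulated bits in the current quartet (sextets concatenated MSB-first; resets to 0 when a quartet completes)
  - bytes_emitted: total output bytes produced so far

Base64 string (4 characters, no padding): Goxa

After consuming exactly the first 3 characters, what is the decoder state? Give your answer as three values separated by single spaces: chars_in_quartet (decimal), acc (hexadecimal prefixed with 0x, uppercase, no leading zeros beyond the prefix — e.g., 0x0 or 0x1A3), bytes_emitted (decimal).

Answer: 3 0x6A31 0

Derivation:
After char 0 ('G'=6): chars_in_quartet=1 acc=0x6 bytes_emitted=0
After char 1 ('o'=40): chars_in_quartet=2 acc=0x1A8 bytes_emitted=0
After char 2 ('x'=49): chars_in_quartet=3 acc=0x6A31 bytes_emitted=0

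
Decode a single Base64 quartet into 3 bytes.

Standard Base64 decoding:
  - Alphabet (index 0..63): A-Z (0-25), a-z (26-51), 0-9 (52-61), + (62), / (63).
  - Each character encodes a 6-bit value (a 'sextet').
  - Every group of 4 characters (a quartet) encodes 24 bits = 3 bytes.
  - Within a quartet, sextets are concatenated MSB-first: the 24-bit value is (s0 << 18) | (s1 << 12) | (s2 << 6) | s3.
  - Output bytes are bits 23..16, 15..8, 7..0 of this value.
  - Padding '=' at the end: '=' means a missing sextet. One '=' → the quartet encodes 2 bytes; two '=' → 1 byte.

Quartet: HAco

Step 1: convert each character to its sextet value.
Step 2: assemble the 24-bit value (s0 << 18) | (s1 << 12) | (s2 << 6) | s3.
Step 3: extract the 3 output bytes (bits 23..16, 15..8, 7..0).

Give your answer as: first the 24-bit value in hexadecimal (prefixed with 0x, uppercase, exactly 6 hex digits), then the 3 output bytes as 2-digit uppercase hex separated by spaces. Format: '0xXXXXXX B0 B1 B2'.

Sextets: H=7, A=0, c=28, o=40
24-bit: (7<<18) | (0<<12) | (28<<6) | 40
      = 0x1C0000 | 0x000000 | 0x000700 | 0x000028
      = 0x1C0728
Bytes: (v>>16)&0xFF=1C, (v>>8)&0xFF=07, v&0xFF=28

Answer: 0x1C0728 1C 07 28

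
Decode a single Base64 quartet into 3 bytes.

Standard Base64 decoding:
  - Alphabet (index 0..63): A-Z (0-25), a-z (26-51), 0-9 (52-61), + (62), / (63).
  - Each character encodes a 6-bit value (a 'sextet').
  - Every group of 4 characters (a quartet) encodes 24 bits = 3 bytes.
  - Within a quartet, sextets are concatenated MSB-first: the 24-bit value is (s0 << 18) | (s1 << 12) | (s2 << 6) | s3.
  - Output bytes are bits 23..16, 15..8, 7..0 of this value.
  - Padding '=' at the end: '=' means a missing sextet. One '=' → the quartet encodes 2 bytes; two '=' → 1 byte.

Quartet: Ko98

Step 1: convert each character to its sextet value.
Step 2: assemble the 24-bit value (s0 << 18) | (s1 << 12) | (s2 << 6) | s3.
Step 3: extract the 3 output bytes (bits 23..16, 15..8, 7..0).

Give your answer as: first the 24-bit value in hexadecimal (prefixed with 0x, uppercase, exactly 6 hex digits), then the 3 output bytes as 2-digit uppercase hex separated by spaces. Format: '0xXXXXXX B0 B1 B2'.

Answer: 0x2A8F7C 2A 8F 7C

Derivation:
Sextets: K=10, o=40, 9=61, 8=60
24-bit: (10<<18) | (40<<12) | (61<<6) | 60
      = 0x280000 | 0x028000 | 0x000F40 | 0x00003C
      = 0x2A8F7C
Bytes: (v>>16)&0xFF=2A, (v>>8)&0xFF=8F, v&0xFF=7C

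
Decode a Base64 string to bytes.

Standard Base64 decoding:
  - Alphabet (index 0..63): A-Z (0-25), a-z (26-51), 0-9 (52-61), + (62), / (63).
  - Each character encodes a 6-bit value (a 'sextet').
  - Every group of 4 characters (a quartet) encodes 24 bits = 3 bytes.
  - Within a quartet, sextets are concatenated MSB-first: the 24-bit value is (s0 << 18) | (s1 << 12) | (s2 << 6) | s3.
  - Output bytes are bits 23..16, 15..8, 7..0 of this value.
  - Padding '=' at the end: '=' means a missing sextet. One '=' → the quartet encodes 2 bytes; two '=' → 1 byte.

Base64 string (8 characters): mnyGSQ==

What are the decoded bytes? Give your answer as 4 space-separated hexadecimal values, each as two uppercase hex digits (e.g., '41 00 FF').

Answer: 9A 7C 86 49

Derivation:
After char 0 ('m'=38): chars_in_quartet=1 acc=0x26 bytes_emitted=0
After char 1 ('n'=39): chars_in_quartet=2 acc=0x9A7 bytes_emitted=0
After char 2 ('y'=50): chars_in_quartet=3 acc=0x269F2 bytes_emitted=0
After char 3 ('G'=6): chars_in_quartet=4 acc=0x9A7C86 -> emit 9A 7C 86, reset; bytes_emitted=3
After char 4 ('S'=18): chars_in_quartet=1 acc=0x12 bytes_emitted=3
After char 5 ('Q'=16): chars_in_quartet=2 acc=0x490 bytes_emitted=3
Padding '==': partial quartet acc=0x490 -> emit 49; bytes_emitted=4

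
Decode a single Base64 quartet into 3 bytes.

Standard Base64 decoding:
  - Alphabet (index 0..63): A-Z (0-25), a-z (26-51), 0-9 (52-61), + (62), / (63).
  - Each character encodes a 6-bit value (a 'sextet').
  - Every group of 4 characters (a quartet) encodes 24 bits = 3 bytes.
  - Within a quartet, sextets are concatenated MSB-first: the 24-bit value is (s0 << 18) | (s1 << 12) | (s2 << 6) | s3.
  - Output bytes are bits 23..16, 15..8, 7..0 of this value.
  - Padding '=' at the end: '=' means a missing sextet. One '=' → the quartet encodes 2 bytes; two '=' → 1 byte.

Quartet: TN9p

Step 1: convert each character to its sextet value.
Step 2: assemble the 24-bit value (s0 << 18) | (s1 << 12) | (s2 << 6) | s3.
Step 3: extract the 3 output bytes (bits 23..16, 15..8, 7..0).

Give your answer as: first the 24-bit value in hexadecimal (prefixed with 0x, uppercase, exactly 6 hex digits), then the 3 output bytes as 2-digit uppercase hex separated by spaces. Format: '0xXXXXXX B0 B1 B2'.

Answer: 0x4CDF69 4C DF 69

Derivation:
Sextets: T=19, N=13, 9=61, p=41
24-bit: (19<<18) | (13<<12) | (61<<6) | 41
      = 0x4C0000 | 0x00D000 | 0x000F40 | 0x000029
      = 0x4CDF69
Bytes: (v>>16)&0xFF=4C, (v>>8)&0xFF=DF, v&0xFF=69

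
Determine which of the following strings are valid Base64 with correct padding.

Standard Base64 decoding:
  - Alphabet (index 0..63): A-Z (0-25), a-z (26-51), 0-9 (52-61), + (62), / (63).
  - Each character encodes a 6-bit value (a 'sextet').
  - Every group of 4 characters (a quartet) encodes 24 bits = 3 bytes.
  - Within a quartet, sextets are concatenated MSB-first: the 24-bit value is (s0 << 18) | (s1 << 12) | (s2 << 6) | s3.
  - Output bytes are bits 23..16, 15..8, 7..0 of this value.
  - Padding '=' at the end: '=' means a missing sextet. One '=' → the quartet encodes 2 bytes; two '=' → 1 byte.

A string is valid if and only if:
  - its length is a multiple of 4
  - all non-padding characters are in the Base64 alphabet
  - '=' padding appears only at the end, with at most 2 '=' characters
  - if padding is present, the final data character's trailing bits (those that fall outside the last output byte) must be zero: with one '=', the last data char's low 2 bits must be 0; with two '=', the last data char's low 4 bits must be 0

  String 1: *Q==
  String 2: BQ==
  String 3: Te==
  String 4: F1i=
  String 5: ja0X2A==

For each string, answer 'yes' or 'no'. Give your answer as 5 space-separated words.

Answer: no yes no no yes

Derivation:
String 1: '*Q==' → invalid (bad char(s): ['*'])
String 2: 'BQ==' → valid
String 3: 'Te==' → invalid (bad trailing bits)
String 4: 'F1i=' → invalid (bad trailing bits)
String 5: 'ja0X2A==' → valid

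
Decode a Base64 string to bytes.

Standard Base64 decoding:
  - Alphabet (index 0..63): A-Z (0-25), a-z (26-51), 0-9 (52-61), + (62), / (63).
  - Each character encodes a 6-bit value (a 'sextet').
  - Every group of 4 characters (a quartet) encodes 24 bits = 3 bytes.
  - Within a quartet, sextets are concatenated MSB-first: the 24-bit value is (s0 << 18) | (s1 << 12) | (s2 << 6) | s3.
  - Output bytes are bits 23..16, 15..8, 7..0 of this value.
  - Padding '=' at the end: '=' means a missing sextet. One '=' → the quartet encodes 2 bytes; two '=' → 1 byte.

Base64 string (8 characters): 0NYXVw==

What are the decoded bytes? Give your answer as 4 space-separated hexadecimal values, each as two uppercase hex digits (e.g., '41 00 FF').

After char 0 ('0'=52): chars_in_quartet=1 acc=0x34 bytes_emitted=0
After char 1 ('N'=13): chars_in_quartet=2 acc=0xD0D bytes_emitted=0
After char 2 ('Y'=24): chars_in_quartet=3 acc=0x34358 bytes_emitted=0
After char 3 ('X'=23): chars_in_quartet=4 acc=0xD0D617 -> emit D0 D6 17, reset; bytes_emitted=3
After char 4 ('V'=21): chars_in_quartet=1 acc=0x15 bytes_emitted=3
After char 5 ('w'=48): chars_in_quartet=2 acc=0x570 bytes_emitted=3
Padding '==': partial quartet acc=0x570 -> emit 57; bytes_emitted=4

Answer: D0 D6 17 57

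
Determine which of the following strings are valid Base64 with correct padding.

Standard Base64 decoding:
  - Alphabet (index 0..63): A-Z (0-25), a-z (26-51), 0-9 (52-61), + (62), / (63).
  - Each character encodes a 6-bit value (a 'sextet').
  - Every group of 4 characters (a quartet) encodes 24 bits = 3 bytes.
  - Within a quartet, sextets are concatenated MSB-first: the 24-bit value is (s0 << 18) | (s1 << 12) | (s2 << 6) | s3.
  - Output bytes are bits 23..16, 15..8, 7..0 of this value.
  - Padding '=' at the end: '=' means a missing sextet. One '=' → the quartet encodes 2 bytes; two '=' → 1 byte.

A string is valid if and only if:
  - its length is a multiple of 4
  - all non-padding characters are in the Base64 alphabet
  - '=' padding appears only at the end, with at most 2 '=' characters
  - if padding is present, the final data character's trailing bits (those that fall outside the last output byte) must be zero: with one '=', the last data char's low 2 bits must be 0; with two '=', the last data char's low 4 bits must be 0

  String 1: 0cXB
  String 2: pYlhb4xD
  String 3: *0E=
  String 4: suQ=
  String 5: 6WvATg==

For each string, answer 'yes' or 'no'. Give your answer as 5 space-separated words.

Answer: yes yes no yes yes

Derivation:
String 1: '0cXB' → valid
String 2: 'pYlhb4xD' → valid
String 3: '*0E=' → invalid (bad char(s): ['*'])
String 4: 'suQ=' → valid
String 5: '6WvATg==' → valid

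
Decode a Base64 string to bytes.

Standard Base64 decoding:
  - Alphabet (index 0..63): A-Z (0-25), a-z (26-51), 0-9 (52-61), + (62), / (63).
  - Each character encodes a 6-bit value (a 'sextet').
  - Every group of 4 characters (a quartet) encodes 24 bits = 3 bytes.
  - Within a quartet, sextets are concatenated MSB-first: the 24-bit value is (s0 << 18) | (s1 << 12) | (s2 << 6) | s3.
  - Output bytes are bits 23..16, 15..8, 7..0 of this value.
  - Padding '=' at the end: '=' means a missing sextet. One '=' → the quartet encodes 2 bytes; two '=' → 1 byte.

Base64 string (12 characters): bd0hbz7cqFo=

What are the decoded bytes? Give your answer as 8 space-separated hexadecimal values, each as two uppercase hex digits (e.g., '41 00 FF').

After char 0 ('b'=27): chars_in_quartet=1 acc=0x1B bytes_emitted=0
After char 1 ('d'=29): chars_in_quartet=2 acc=0x6DD bytes_emitted=0
After char 2 ('0'=52): chars_in_quartet=3 acc=0x1B774 bytes_emitted=0
After char 3 ('h'=33): chars_in_quartet=4 acc=0x6DDD21 -> emit 6D DD 21, reset; bytes_emitted=3
After char 4 ('b'=27): chars_in_quartet=1 acc=0x1B bytes_emitted=3
After char 5 ('z'=51): chars_in_quartet=2 acc=0x6F3 bytes_emitted=3
After char 6 ('7'=59): chars_in_quartet=3 acc=0x1BCFB bytes_emitted=3
After char 7 ('c'=28): chars_in_quartet=4 acc=0x6F3EDC -> emit 6F 3E DC, reset; bytes_emitted=6
After char 8 ('q'=42): chars_in_quartet=1 acc=0x2A bytes_emitted=6
After char 9 ('F'=5): chars_in_quartet=2 acc=0xA85 bytes_emitted=6
After char 10 ('o'=40): chars_in_quartet=3 acc=0x2A168 bytes_emitted=6
Padding '=': partial quartet acc=0x2A168 -> emit A8 5A; bytes_emitted=8

Answer: 6D DD 21 6F 3E DC A8 5A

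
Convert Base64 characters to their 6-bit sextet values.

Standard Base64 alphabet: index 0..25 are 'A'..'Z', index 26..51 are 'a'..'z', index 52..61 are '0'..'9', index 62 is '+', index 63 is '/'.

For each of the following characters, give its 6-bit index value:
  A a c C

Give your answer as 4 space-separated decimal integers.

'A': A..Z range, ord('A') − ord('A') = 0
'a': a..z range, 26 + ord('a') − ord('a') = 26
'c': a..z range, 26 + ord('c') − ord('a') = 28
'C': A..Z range, ord('C') − ord('A') = 2

Answer: 0 26 28 2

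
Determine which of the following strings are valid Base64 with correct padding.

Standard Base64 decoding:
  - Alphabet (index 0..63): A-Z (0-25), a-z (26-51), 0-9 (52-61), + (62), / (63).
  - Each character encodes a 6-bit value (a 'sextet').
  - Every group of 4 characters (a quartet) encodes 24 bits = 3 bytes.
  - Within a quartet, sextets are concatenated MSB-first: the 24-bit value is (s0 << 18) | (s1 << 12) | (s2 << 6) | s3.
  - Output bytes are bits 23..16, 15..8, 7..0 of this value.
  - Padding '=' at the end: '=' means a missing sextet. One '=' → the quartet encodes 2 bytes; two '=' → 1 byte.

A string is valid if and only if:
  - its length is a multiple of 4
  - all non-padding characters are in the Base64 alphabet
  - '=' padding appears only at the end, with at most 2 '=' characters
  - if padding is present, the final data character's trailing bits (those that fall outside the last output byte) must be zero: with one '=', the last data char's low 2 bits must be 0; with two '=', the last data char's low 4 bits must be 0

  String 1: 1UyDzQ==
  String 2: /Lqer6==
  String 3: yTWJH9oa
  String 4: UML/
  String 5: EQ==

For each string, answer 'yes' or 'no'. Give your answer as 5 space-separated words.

String 1: '1UyDzQ==' → valid
String 2: '/Lqer6==' → invalid (bad trailing bits)
String 3: 'yTWJH9oa' → valid
String 4: 'UML/' → valid
String 5: 'EQ==' → valid

Answer: yes no yes yes yes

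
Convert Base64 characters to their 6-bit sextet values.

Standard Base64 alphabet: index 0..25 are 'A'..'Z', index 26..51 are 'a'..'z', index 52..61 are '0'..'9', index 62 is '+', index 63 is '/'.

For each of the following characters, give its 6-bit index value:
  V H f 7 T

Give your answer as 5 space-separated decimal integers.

Answer: 21 7 31 59 19

Derivation:
'V': A..Z range, ord('V') − ord('A') = 21
'H': A..Z range, ord('H') − ord('A') = 7
'f': a..z range, 26 + ord('f') − ord('a') = 31
'7': 0..9 range, 52 + ord('7') − ord('0') = 59
'T': A..Z range, ord('T') − ord('A') = 19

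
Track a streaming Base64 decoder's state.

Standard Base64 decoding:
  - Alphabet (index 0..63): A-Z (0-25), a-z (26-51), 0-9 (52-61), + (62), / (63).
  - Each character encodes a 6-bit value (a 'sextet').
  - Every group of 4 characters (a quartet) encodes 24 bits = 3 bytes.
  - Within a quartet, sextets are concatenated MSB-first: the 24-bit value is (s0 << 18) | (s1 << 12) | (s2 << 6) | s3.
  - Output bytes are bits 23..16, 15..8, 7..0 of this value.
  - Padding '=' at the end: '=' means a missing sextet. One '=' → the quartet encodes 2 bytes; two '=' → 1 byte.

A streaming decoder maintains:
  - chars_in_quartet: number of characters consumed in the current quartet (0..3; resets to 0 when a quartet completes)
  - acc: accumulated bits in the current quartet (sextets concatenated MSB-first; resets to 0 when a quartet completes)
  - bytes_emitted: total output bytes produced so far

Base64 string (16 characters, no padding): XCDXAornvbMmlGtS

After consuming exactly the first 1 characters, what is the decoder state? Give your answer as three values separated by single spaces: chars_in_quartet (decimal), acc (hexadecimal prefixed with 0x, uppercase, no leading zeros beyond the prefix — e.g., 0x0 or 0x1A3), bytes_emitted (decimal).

After char 0 ('X'=23): chars_in_quartet=1 acc=0x17 bytes_emitted=0

Answer: 1 0x17 0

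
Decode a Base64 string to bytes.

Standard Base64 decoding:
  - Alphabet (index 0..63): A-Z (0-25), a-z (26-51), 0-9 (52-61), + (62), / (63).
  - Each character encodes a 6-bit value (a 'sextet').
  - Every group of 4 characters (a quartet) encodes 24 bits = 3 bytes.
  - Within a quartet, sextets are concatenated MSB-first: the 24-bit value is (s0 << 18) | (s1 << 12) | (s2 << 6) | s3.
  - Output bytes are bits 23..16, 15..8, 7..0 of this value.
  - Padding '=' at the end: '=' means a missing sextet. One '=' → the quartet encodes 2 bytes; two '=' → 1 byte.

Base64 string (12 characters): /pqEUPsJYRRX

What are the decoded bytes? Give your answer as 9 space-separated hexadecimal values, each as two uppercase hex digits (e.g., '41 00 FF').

After char 0 ('/'=63): chars_in_quartet=1 acc=0x3F bytes_emitted=0
After char 1 ('p'=41): chars_in_quartet=2 acc=0xFE9 bytes_emitted=0
After char 2 ('q'=42): chars_in_quartet=3 acc=0x3FA6A bytes_emitted=0
After char 3 ('E'=4): chars_in_quartet=4 acc=0xFE9A84 -> emit FE 9A 84, reset; bytes_emitted=3
After char 4 ('U'=20): chars_in_quartet=1 acc=0x14 bytes_emitted=3
After char 5 ('P'=15): chars_in_quartet=2 acc=0x50F bytes_emitted=3
After char 6 ('s'=44): chars_in_quartet=3 acc=0x143EC bytes_emitted=3
After char 7 ('J'=9): chars_in_quartet=4 acc=0x50FB09 -> emit 50 FB 09, reset; bytes_emitted=6
After char 8 ('Y'=24): chars_in_quartet=1 acc=0x18 bytes_emitted=6
After char 9 ('R'=17): chars_in_quartet=2 acc=0x611 bytes_emitted=6
After char 10 ('R'=17): chars_in_quartet=3 acc=0x18451 bytes_emitted=6
After char 11 ('X'=23): chars_in_quartet=4 acc=0x611457 -> emit 61 14 57, reset; bytes_emitted=9

Answer: FE 9A 84 50 FB 09 61 14 57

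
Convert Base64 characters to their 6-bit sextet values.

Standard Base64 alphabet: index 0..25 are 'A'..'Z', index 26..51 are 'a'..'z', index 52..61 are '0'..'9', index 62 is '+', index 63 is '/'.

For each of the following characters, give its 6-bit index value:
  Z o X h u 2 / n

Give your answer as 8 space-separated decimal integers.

'Z': A..Z range, ord('Z') − ord('A') = 25
'o': a..z range, 26 + ord('o') − ord('a') = 40
'X': A..Z range, ord('X') − ord('A') = 23
'h': a..z range, 26 + ord('h') − ord('a') = 33
'u': a..z range, 26 + ord('u') − ord('a') = 46
'2': 0..9 range, 52 + ord('2') − ord('0') = 54
'/': index 63
'n': a..z range, 26 + ord('n') − ord('a') = 39

Answer: 25 40 23 33 46 54 63 39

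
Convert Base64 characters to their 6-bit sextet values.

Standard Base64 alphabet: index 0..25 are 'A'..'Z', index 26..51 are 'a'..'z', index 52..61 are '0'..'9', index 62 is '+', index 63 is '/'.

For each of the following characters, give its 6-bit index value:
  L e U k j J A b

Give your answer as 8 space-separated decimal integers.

Answer: 11 30 20 36 35 9 0 27

Derivation:
'L': A..Z range, ord('L') − ord('A') = 11
'e': a..z range, 26 + ord('e') − ord('a') = 30
'U': A..Z range, ord('U') − ord('A') = 20
'k': a..z range, 26 + ord('k') − ord('a') = 36
'j': a..z range, 26 + ord('j') − ord('a') = 35
'J': A..Z range, ord('J') − ord('A') = 9
'A': A..Z range, ord('A') − ord('A') = 0
'b': a..z range, 26 + ord('b') − ord('a') = 27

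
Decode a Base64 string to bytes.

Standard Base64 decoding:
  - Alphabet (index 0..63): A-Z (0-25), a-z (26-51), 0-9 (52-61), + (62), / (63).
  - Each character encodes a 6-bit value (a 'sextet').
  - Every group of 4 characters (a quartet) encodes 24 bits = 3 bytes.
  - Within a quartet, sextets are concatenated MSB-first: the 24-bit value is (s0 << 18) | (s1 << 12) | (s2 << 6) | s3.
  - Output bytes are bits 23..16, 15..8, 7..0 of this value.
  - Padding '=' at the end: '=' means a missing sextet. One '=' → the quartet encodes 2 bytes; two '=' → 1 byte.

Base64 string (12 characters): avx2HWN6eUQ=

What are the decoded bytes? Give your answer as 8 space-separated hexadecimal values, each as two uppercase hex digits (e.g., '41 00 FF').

After char 0 ('a'=26): chars_in_quartet=1 acc=0x1A bytes_emitted=0
After char 1 ('v'=47): chars_in_quartet=2 acc=0x6AF bytes_emitted=0
After char 2 ('x'=49): chars_in_quartet=3 acc=0x1ABF1 bytes_emitted=0
After char 3 ('2'=54): chars_in_quartet=4 acc=0x6AFC76 -> emit 6A FC 76, reset; bytes_emitted=3
After char 4 ('H'=7): chars_in_quartet=1 acc=0x7 bytes_emitted=3
After char 5 ('W'=22): chars_in_quartet=2 acc=0x1D6 bytes_emitted=3
After char 6 ('N'=13): chars_in_quartet=3 acc=0x758D bytes_emitted=3
After char 7 ('6'=58): chars_in_quartet=4 acc=0x1D637A -> emit 1D 63 7A, reset; bytes_emitted=6
After char 8 ('e'=30): chars_in_quartet=1 acc=0x1E bytes_emitted=6
After char 9 ('U'=20): chars_in_quartet=2 acc=0x794 bytes_emitted=6
After char 10 ('Q'=16): chars_in_quartet=3 acc=0x1E510 bytes_emitted=6
Padding '=': partial quartet acc=0x1E510 -> emit 79 44; bytes_emitted=8

Answer: 6A FC 76 1D 63 7A 79 44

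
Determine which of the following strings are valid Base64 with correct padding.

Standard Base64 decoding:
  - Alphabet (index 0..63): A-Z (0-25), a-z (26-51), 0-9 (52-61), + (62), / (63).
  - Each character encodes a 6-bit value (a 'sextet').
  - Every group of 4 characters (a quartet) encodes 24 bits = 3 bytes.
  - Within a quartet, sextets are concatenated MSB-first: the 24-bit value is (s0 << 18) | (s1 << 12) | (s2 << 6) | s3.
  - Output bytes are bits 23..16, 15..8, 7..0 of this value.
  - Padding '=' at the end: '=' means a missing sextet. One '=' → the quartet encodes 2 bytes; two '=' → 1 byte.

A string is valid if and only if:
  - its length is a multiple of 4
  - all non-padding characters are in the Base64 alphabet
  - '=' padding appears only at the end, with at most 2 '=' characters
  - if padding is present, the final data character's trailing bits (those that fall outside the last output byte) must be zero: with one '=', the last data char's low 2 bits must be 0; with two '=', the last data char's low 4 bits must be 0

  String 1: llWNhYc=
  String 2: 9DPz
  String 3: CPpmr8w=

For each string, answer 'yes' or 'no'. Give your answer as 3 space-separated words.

String 1: 'llWNhYc=' → valid
String 2: '9DPz' → valid
String 3: 'CPpmr8w=' → valid

Answer: yes yes yes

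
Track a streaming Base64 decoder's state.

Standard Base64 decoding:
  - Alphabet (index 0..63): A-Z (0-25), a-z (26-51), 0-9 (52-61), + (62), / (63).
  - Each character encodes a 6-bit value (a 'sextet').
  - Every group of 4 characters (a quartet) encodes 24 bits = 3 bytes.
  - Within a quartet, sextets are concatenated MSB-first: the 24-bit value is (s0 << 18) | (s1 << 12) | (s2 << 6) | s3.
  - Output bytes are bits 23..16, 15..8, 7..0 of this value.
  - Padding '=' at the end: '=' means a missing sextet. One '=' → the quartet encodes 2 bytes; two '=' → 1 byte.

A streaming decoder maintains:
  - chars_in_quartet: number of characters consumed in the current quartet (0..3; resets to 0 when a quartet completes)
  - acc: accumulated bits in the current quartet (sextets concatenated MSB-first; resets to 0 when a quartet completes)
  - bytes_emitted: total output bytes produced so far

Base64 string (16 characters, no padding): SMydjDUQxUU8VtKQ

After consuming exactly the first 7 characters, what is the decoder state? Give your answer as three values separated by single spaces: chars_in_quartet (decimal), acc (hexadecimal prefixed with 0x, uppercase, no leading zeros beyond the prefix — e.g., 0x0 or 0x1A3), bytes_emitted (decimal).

Answer: 3 0x230D4 3

Derivation:
After char 0 ('S'=18): chars_in_quartet=1 acc=0x12 bytes_emitted=0
After char 1 ('M'=12): chars_in_quartet=2 acc=0x48C bytes_emitted=0
After char 2 ('y'=50): chars_in_quartet=3 acc=0x12332 bytes_emitted=0
After char 3 ('d'=29): chars_in_quartet=4 acc=0x48CC9D -> emit 48 CC 9D, reset; bytes_emitted=3
After char 4 ('j'=35): chars_in_quartet=1 acc=0x23 bytes_emitted=3
After char 5 ('D'=3): chars_in_quartet=2 acc=0x8C3 bytes_emitted=3
After char 6 ('U'=20): chars_in_quartet=3 acc=0x230D4 bytes_emitted=3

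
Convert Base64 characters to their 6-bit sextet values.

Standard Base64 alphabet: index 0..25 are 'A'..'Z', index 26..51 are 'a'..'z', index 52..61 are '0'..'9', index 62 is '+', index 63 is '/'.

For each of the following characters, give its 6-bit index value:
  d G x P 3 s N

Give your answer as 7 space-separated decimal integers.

'd': a..z range, 26 + ord('d') − ord('a') = 29
'G': A..Z range, ord('G') − ord('A') = 6
'x': a..z range, 26 + ord('x') − ord('a') = 49
'P': A..Z range, ord('P') − ord('A') = 15
'3': 0..9 range, 52 + ord('3') − ord('0') = 55
's': a..z range, 26 + ord('s') − ord('a') = 44
'N': A..Z range, ord('N') − ord('A') = 13

Answer: 29 6 49 15 55 44 13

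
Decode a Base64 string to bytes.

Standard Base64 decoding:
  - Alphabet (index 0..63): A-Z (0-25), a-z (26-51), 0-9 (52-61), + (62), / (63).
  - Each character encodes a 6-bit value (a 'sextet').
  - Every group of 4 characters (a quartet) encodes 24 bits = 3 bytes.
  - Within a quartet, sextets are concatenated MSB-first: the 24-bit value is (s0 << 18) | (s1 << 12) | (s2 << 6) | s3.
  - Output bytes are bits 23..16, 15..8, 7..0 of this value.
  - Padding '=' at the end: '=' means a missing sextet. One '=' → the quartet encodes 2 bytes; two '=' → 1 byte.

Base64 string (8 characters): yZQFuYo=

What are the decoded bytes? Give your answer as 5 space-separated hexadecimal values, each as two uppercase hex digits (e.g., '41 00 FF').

Answer: C9 94 05 B9 8A

Derivation:
After char 0 ('y'=50): chars_in_quartet=1 acc=0x32 bytes_emitted=0
After char 1 ('Z'=25): chars_in_quartet=2 acc=0xC99 bytes_emitted=0
After char 2 ('Q'=16): chars_in_quartet=3 acc=0x32650 bytes_emitted=0
After char 3 ('F'=5): chars_in_quartet=4 acc=0xC99405 -> emit C9 94 05, reset; bytes_emitted=3
After char 4 ('u'=46): chars_in_quartet=1 acc=0x2E bytes_emitted=3
After char 5 ('Y'=24): chars_in_quartet=2 acc=0xB98 bytes_emitted=3
After char 6 ('o'=40): chars_in_quartet=3 acc=0x2E628 bytes_emitted=3
Padding '=': partial quartet acc=0x2E628 -> emit B9 8A; bytes_emitted=5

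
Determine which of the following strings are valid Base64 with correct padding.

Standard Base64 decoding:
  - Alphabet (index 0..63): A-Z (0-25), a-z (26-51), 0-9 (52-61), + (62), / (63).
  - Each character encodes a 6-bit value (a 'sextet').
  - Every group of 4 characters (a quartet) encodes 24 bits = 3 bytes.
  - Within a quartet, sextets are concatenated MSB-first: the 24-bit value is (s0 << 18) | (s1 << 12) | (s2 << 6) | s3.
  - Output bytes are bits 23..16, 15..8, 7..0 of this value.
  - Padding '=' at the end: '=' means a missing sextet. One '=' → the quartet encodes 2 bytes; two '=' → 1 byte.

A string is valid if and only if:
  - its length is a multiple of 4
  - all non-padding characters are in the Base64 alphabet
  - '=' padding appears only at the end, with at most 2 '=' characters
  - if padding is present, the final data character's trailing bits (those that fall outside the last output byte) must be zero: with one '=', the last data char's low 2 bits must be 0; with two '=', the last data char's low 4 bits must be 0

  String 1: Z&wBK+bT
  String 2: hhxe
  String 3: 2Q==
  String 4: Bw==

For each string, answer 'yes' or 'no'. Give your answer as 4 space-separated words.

String 1: 'Z&wBK+bT' → invalid (bad char(s): ['&'])
String 2: 'hhxe' → valid
String 3: '2Q==' → valid
String 4: 'Bw==' → valid

Answer: no yes yes yes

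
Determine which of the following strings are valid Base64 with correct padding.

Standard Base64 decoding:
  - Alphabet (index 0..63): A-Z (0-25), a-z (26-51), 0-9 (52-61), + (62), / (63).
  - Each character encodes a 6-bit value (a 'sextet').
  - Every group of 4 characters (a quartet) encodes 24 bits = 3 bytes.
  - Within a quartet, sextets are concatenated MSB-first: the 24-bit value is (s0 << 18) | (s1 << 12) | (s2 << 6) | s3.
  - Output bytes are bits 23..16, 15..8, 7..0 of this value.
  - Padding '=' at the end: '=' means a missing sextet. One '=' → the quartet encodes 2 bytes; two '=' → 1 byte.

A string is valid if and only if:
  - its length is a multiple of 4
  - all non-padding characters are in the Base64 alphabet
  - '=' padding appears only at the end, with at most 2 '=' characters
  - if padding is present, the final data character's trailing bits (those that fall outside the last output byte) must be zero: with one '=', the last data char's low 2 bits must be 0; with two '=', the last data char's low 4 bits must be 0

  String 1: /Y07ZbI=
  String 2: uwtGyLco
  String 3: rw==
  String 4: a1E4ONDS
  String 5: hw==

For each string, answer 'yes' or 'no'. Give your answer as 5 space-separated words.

String 1: '/Y07ZbI=' → valid
String 2: 'uwtGyLco' → valid
String 3: 'rw==' → valid
String 4: 'a1E4ONDS' → valid
String 5: 'hw==' → valid

Answer: yes yes yes yes yes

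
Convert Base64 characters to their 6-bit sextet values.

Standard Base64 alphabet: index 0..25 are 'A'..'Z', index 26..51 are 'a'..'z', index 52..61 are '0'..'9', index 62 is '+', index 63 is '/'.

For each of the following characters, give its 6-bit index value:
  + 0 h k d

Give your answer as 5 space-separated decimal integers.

'+': index 62
'0': 0..9 range, 52 + ord('0') − ord('0') = 52
'h': a..z range, 26 + ord('h') − ord('a') = 33
'k': a..z range, 26 + ord('k') − ord('a') = 36
'd': a..z range, 26 + ord('d') − ord('a') = 29

Answer: 62 52 33 36 29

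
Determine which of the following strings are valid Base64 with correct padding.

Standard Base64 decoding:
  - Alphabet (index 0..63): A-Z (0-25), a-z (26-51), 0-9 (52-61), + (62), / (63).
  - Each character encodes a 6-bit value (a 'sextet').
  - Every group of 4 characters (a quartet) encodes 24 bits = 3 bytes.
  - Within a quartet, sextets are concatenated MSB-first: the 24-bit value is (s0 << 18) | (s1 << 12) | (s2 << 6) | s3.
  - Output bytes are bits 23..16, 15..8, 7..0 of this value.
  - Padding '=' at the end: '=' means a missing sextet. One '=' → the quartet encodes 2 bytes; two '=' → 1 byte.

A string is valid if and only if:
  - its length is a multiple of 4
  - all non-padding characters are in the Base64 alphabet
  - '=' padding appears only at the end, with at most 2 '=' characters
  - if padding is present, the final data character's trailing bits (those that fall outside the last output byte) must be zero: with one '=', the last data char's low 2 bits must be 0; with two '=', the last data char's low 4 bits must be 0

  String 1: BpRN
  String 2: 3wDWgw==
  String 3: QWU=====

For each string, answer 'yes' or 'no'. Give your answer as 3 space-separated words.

String 1: 'BpRN' → valid
String 2: '3wDWgw==' → valid
String 3: 'QWU=====' → invalid (5 pad chars (max 2))

Answer: yes yes no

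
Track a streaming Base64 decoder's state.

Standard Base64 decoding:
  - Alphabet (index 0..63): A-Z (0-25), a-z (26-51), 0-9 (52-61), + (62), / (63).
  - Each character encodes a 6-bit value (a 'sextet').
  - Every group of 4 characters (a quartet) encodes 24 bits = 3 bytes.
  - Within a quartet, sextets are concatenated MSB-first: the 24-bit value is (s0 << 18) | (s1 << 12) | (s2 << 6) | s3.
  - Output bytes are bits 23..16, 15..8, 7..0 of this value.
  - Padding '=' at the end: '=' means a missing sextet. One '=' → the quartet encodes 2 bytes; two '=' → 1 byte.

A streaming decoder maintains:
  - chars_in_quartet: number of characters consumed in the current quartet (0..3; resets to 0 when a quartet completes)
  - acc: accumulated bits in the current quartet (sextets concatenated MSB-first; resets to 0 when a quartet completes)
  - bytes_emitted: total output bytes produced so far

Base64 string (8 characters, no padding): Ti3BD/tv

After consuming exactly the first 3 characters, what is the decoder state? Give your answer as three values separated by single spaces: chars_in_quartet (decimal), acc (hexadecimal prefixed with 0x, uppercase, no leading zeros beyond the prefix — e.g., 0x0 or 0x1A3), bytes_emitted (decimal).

After char 0 ('T'=19): chars_in_quartet=1 acc=0x13 bytes_emitted=0
After char 1 ('i'=34): chars_in_quartet=2 acc=0x4E2 bytes_emitted=0
After char 2 ('3'=55): chars_in_quartet=3 acc=0x138B7 bytes_emitted=0

Answer: 3 0x138B7 0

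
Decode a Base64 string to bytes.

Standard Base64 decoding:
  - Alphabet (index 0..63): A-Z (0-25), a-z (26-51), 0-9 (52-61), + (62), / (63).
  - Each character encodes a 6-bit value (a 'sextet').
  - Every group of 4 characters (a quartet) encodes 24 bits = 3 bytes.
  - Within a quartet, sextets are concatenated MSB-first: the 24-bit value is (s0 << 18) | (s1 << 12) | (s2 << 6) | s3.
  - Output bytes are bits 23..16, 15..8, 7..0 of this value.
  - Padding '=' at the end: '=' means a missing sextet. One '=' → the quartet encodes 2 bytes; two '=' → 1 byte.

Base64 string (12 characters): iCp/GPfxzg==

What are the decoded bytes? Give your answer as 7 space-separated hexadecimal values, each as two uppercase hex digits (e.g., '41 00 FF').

Answer: 88 2A 7F 18 F7 F1 CE

Derivation:
After char 0 ('i'=34): chars_in_quartet=1 acc=0x22 bytes_emitted=0
After char 1 ('C'=2): chars_in_quartet=2 acc=0x882 bytes_emitted=0
After char 2 ('p'=41): chars_in_quartet=3 acc=0x220A9 bytes_emitted=0
After char 3 ('/'=63): chars_in_quartet=4 acc=0x882A7F -> emit 88 2A 7F, reset; bytes_emitted=3
After char 4 ('G'=6): chars_in_quartet=1 acc=0x6 bytes_emitted=3
After char 5 ('P'=15): chars_in_quartet=2 acc=0x18F bytes_emitted=3
After char 6 ('f'=31): chars_in_quartet=3 acc=0x63DF bytes_emitted=3
After char 7 ('x'=49): chars_in_quartet=4 acc=0x18F7F1 -> emit 18 F7 F1, reset; bytes_emitted=6
After char 8 ('z'=51): chars_in_quartet=1 acc=0x33 bytes_emitted=6
After char 9 ('g'=32): chars_in_quartet=2 acc=0xCE0 bytes_emitted=6
Padding '==': partial quartet acc=0xCE0 -> emit CE; bytes_emitted=7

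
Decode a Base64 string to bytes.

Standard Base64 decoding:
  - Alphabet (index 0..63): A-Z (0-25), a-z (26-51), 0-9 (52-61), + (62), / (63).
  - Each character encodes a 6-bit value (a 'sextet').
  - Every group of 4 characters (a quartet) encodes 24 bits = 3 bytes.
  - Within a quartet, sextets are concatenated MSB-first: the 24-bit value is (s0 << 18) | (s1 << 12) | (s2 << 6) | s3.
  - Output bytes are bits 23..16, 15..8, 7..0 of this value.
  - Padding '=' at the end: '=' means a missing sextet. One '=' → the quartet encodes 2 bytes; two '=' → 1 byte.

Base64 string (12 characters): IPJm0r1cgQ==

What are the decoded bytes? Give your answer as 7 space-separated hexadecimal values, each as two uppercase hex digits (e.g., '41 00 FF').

Answer: 20 F2 66 D2 BD 5C 81

Derivation:
After char 0 ('I'=8): chars_in_quartet=1 acc=0x8 bytes_emitted=0
After char 1 ('P'=15): chars_in_quartet=2 acc=0x20F bytes_emitted=0
After char 2 ('J'=9): chars_in_quartet=3 acc=0x83C9 bytes_emitted=0
After char 3 ('m'=38): chars_in_quartet=4 acc=0x20F266 -> emit 20 F2 66, reset; bytes_emitted=3
After char 4 ('0'=52): chars_in_quartet=1 acc=0x34 bytes_emitted=3
After char 5 ('r'=43): chars_in_quartet=2 acc=0xD2B bytes_emitted=3
After char 6 ('1'=53): chars_in_quartet=3 acc=0x34AF5 bytes_emitted=3
After char 7 ('c'=28): chars_in_quartet=4 acc=0xD2BD5C -> emit D2 BD 5C, reset; bytes_emitted=6
After char 8 ('g'=32): chars_in_quartet=1 acc=0x20 bytes_emitted=6
After char 9 ('Q'=16): chars_in_quartet=2 acc=0x810 bytes_emitted=6
Padding '==': partial quartet acc=0x810 -> emit 81; bytes_emitted=7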